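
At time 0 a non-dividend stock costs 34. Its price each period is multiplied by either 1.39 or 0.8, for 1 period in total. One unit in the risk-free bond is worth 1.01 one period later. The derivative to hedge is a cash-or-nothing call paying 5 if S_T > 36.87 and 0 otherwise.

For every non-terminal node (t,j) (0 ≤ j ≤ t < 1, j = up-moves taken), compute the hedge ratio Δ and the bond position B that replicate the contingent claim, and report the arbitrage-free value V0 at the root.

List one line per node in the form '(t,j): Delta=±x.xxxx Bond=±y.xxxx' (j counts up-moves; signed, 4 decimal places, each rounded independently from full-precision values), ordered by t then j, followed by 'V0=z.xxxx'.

(0,0): Delta=0.2493 Bond=-6.7125
V0=1.7620

No-arbitrage ⇒ martingale measure with p* = (R−d)/(u−d) = 0.3559.
Terminal payoffs: V(1,0)=0.0000, V(1,1)=5.0000
Node (0,0) S=34.0000: V=(p*·5.0000+(1−p*)·0.0000)/1.01=1.7620; Δ=(5.0000−0.0000)/(47.2600−27.2000)=0.2493; B=V−Δ·S=-6.7125
The time-0 hedge costs 1.7620, which is the no-arbitrage price.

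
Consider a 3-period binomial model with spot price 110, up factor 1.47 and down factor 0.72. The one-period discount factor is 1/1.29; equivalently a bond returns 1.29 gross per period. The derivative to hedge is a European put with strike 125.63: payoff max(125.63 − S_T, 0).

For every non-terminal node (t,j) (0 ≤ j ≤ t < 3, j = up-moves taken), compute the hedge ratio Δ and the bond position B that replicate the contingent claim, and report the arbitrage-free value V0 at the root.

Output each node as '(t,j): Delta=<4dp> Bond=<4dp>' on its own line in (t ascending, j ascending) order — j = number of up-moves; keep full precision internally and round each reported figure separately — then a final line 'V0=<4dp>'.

(0,0): Delta=-0.1290 Bond=17.2950
(1,0): Delta=-0.5486 Bond=55.5396
(1,1): Delta=-0.0641 Bond=11.8172
(2,0): Delta=-1.0000 Bond=97.3876
(2,1): Delta=-0.4788 Bond=63.5172
(2,2): Delta=0.0000 Bond=0.0000
V0=3.1021

Under the risk-neutral measure, an up-move has probability p* = (R−d)/(u−d) = 0.7600 and values discount at R = 1.29.
Payoff layer (t=3): V(3,0)=84.5727, V(3,1)=41.8047, V(3,2)=0.0000, V(3,3)=0.0000
  t=2,j=0: stock 57.0240 → up 83.8253 (V=41.8047), down 41.0573 (V=84.5727). Price 40.3636; hedge Δ=-1.0000, bond B=97.3876.
  t=2,j=1: stock 116.4240 → up 171.1433 (V=0.0000), down 83.8253 (V=41.8047). Price 7.7776; hedge Δ=-0.4788, bond B=63.5172.
  t=2,j=2: stock 237.6990 → up 349.4175 (V=0.0000), down 171.1433 (V=0.0000). Price 0.0000; hedge Δ=0.0000, bond B=0.0000.
  t=1,j=0: stock 79.2000 → up 116.4240 (V=7.7776), down 57.0240 (V=40.3636). Price 12.0917; hedge Δ=-0.5486, bond B=55.5396.
  t=1,j=1: stock 161.7000 → up 237.6990 (V=0.0000), down 116.4240 (V=7.7776). Price 1.4470; hedge Δ=-0.0641, bond B=11.8172.
  t=0,j=0: stock 110.0000 → up 161.7000 (V=1.4470), down 79.2000 (V=12.0917). Price 3.1021; hedge Δ=-0.1290, bond B=17.2950.
The time-0 hedge costs 3.1021, which is the no-arbitrage price.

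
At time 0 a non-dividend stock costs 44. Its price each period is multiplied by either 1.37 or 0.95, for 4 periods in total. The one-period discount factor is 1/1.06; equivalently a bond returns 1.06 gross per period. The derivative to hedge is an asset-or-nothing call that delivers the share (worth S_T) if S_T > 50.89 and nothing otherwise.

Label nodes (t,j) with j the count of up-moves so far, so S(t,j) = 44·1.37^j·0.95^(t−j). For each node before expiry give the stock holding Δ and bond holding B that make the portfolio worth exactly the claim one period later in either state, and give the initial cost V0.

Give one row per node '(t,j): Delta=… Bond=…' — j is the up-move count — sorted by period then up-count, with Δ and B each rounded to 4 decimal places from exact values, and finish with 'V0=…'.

(0,0): Delta=1.6547 Bond=-37.2334
(1,0): Delta=1.9898 Bond=-53.4719
(1,1): Delta=1.0000 Bond=0.0000
(2,0): Delta=2.4963 Bond=-76.7925
(2,1): Delta=1.0000 Bond=0.0000
(2,2): Delta=1.0000 Bond=0.0000
(3,0): Delta=3.2619 Bond=-110.2840
(3,1): Delta=1.0000 Bond=0.0000
(3,2): Delta=1.0000 Bond=0.0000
(3,3): Delta=1.0000 Bond=0.0000
V0=35.5749

Under the risk-neutral measure, an up-move has probability p* = (R−d)/(u−d) = 0.2619 and values discount at R = 1.06.
Payoff layer (t=4): V(4,0)=0.0000, V(4,1)=51.6826, V(4,2)=74.5317, V(4,3)=107.4826, V(4,4)=155.0012
(3,0): S=37.7245. Δ = (V_up−V_dn)/(S_up−S_dn) = (51.6826−0.0000)/(51.6826−35.8383) = 3.2619. V = [p*·51.6826 + (1−p*)·0.0000]/1.06 = 12.7697. B = V − Δ·S = -110.2840.
(3,1): S=54.4027. Δ = (V_up−V_dn)/(S_up−S_dn) = (74.5317−51.6826)/(74.5317−51.6826) = 1.0000. V = [p*·74.5317 + (1−p*)·51.6826]/1.06 = 54.4027. B = V − Δ·S = 0.0000.
(3,2): S=78.4544. Δ = (V_up−V_dn)/(S_up−S_dn) = (107.4826−74.5317)/(107.4826−74.5317) = 1.0000. V = [p*·107.4826 + (1−p*)·74.5317]/1.06 = 78.4544. B = V − Δ·S = 0.0000.
(3,3): S=113.1395. Δ = (V_up−V_dn)/(S_up−S_dn) = (155.0012−107.4826)/(155.0012−107.4826) = 1.0000. V = [p*·155.0012 + (1−p*)·107.4826]/1.06 = 113.1395. B = V − Δ·S = 0.0000.
(2,0): S=39.7100. Δ = (V_up−V_dn)/(S_up−S_dn) = (54.4027−12.7697)/(54.4027−37.7245) = 2.4963. V = [p*·54.4027 + (1−p*)·12.7697]/1.06 = 22.3336. B = V − Δ·S = -76.7925.
(2,1): S=57.2660. Δ = (V_up−V_dn)/(S_up−S_dn) = (78.4544−54.4027)/(78.4544−54.4027) = 1.0000. V = [p*·78.4544 + (1−p*)·54.4027]/1.06 = 57.2660. B = V − Δ·S = 0.0000.
(2,2): S=82.5836. Δ = (V_up−V_dn)/(S_up−S_dn) = (113.1395−78.4544)/(113.1395−78.4544) = 1.0000. V = [p*·113.1395 + (1−p*)·78.4544]/1.06 = 82.5836. B = V − Δ·S = 0.0000.
(1,0): S=41.8000. Δ = (V_up−V_dn)/(S_up−S_dn) = (57.2660−22.3336)/(57.2660−39.7100) = 1.9898. V = [p*·57.2660 + (1−p*)·22.3336]/1.06 = 29.7005. B = V − Δ·S = -53.4719.
(1,1): S=60.2800. Δ = (V_up−V_dn)/(S_up−S_dn) = (82.5836−57.2660)/(82.5836−57.2660) = 1.0000. V = [p*·82.5836 + (1−p*)·57.2660]/1.06 = 60.2800. B = V − Δ·S = 0.0000.
(0,0): S=44.0000. Δ = (V_up−V_dn)/(S_up−S_dn) = (60.2800−29.7005)/(60.2800−41.8000) = 1.6547. V = [p*·60.2800 + (1−p*)·29.7005]/1.06 = 35.5749. B = V − Δ·S = -37.2334.
Check: Δ(0,0)·S0 + B(0,0) = 35.5749 = V0.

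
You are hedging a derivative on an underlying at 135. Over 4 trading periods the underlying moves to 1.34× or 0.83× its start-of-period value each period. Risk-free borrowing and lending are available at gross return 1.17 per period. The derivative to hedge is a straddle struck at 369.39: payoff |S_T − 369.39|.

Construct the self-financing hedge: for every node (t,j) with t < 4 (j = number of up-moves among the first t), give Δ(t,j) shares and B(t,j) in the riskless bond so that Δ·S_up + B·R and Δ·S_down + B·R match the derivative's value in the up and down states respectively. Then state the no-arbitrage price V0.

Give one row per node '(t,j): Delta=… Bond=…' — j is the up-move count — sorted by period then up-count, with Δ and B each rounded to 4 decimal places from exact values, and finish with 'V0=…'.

Under the risk-neutral measure, an up-move has probability p* = (R−d)/(u−d) = 0.6667 and values discount at R = 1.17.
At expiry t=4: V(4,0)=305.3213, V(4,1)=265.9537, V(4,2)=202.3965, V(4,3)=99.7860, V(4,4)=65.8742
Node (3,0) S=77.1912: V=(p*·265.9537+(1−p*)·305.3213)/1.17=238.5267; Δ=(265.9537−305.3213)/(103.4363−64.0687)=-1.0000; B=V−Δ·S=315.7179
Node (3,1) S=124.6220: V=(p*·202.3965+(1−p*)·265.9537)/1.17=191.0959; Δ=(202.3965−265.9537)/(166.9935−103.4363)=-1.0000; B=V−Δ·S=315.7179
Node (3,2) S=201.1970: V=(p*·99.7860+(1−p*)·202.3965)/1.17=114.5210; Δ=(99.7860−202.3965)/(269.6040−166.9935)=-1.0000; B=V−Δ·S=315.7179
Node (3,3) S=324.8240: V=(p*·65.8742+(1−p*)·99.7860)/1.17=65.9642; Δ=(65.8742−99.7860)/(435.2642−269.6040)=-0.2047; B=V−Δ·S=132.4580
Node (2,0) S=93.0015: V=(p*·191.0959+(1−p*)·238.5267)/1.17=176.8429; Δ=(191.0959−238.5267)/(124.6220−77.1912)=-1.0000; B=V−Δ·S=269.8444
Node (2,1) S=150.1470: V=(p*·114.5210+(1−p*)·191.0959)/1.17=119.6974; Δ=(114.5210−191.0959)/(201.1970−124.6220)=-1.0000; B=V−Δ·S=269.8444
Node (2,2) S=242.4060: V=(p*·65.9642+(1−p*)·114.5210)/1.17=70.2135; Δ=(65.9642−114.5210)/(324.8240−201.1970)=-0.3928; B=V−Δ·S=165.4228
Node (1,0) S=112.0500: V=(p*·119.6974+(1−p*)·176.8429)/1.17=118.5862; Δ=(119.6974−176.8429)/(150.1470−93.0015)=-1.0000; B=V−Δ·S=230.6362
Node (1,1) S=180.9000: V=(p*·70.2135+(1−p*)·119.6974)/1.17=74.1095; Δ=(70.2135−119.6974)/(242.4060−150.1470)=-0.5364; B=V−Δ·S=171.1367
Node (0,0) S=135.0000: V=(p*·74.1095+(1−p*)·118.5862)/1.17=76.0129; Δ=(74.1095−118.5862)/(180.9000−112.0500)=-0.6460; B=V−Δ·S=163.2221
Each (Δ,B) replicates both successor values, so the strategy is self-financing and V0 is arbitrage-free.

(0,0): Delta=-0.6460 Bond=163.2221
(1,0): Delta=-1.0000 Bond=230.6362
(1,1): Delta=-0.5364 Bond=171.1367
(2,0): Delta=-1.0000 Bond=269.8444
(2,1): Delta=-1.0000 Bond=269.8444
(2,2): Delta=-0.3928 Bond=165.4228
(3,0): Delta=-1.0000 Bond=315.7179
(3,1): Delta=-1.0000 Bond=315.7179
(3,2): Delta=-1.0000 Bond=315.7179
(3,3): Delta=-0.2047 Bond=132.4580
V0=76.0129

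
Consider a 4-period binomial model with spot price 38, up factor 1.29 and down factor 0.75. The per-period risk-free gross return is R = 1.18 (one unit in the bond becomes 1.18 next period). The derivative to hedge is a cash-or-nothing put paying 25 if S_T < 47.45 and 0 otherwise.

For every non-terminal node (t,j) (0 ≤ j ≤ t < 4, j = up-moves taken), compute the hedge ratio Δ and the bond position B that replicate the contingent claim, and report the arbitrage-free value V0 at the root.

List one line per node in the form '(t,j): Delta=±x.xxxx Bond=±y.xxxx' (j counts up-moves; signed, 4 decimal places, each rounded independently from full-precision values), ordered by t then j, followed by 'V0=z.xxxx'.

Risk-neutral probability p* = (R−d)/(u−d) = (1.18−0.75)/(1.29−0.75) = 0.7963.
Terminal values V(4,·): V(4,0)=25.0000, V(4,1)=25.0000, V(4,2)=25.0000, V(4,3)=0.0000, V(4,4)=0.0000
Node (3,0) S=16.0312: V=(p*·25.0000+(1−p*)·25.0000)/1.18=21.1864; Δ=(25.0000−25.0000)/(20.6803−12.0234)=0.0000; B=V−Δ·S=21.1864
Node (3,1) S=27.5738: V=(p*·25.0000+(1−p*)·25.0000)/1.18=21.1864; Δ=(25.0000−25.0000)/(35.5701−20.6803)=0.0000; B=V−Δ·S=21.1864
Node (3,2) S=47.4269: V=(p*·0.0000+(1−p*)·25.0000)/1.18=4.3158; Δ=(0.0000−25.0000)/(61.1806−35.5701)=-0.9762; B=V−Δ·S=50.6121
Node (3,3) S=81.5742: V=(p*·0.0000+(1−p*)·0.0000)/1.18=0.0000; Δ=(0.0000−0.0000)/(105.2307−61.1806)=0.0000; B=V−Δ·S=0.0000
Node (2,0) S=21.3750: V=(p*·21.1864+(1−p*)·21.1864)/1.18=17.9546; Δ=(21.1864−21.1864)/(27.5738−16.0312)=0.0000; B=V−Δ·S=17.9546
Node (2,1) S=36.7650: V=(p*·4.3158+(1−p*)·21.1864)/1.18=6.5698; Δ=(4.3158−21.1864)/(47.4269−27.5738)=-0.8498; B=V−Δ·S=37.8118
Node (2,2) S=63.2358: V=(p*·0.0000+(1−p*)·4.3158)/1.18=0.7450; Δ=(0.0000−4.3158)/(81.5742−47.4269)=-0.1264; B=V−Δ·S=8.7372
Node (1,0) S=28.5000: V=(p*·6.5698+(1−p*)·17.9546)/1.18=7.5330; Δ=(6.5698−17.9546)/(36.7650−21.3750)=-0.7398; B=V−Δ·S=28.6160
Node (1,1) S=49.0200: V=(p*·0.7450+(1−p*)·6.5698)/1.18=1.6369; Δ=(0.7450−6.5698)/(63.2358−36.7650)=-0.2200; B=V−Δ·S=12.4235
Node (0,0) S=38.0000: V=(p*·1.6369+(1−p*)·7.5330)/1.18=2.4051; Δ=(1.6369−7.5330)/(49.0200−28.5000)=-0.2873; B=V−Δ·S=13.3237
Root portfolio cost Δ·38+B reproduces V0=2.4051.

(0,0): Delta=-0.2873 Bond=13.3237
(1,0): Delta=-0.7398 Bond=28.6160
(1,1): Delta=-0.2200 Bond=12.4235
(2,0): Delta=0.0000 Bond=17.9546
(2,1): Delta=-0.8498 Bond=37.8118
(2,2): Delta=-0.1264 Bond=8.7372
(3,0): Delta=0.0000 Bond=21.1864
(3,1): Delta=0.0000 Bond=21.1864
(3,2): Delta=-0.9762 Bond=50.6121
(3,3): Delta=0.0000 Bond=0.0000
V0=2.4051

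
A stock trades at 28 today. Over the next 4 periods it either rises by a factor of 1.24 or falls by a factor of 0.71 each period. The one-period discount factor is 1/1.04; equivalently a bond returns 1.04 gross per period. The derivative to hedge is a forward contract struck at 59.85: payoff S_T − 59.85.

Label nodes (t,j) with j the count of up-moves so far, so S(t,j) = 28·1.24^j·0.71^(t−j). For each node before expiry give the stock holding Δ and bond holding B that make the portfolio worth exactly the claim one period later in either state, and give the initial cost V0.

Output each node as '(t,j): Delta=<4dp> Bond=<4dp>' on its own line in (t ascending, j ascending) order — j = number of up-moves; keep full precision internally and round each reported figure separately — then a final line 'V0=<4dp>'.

No-arbitrage ⇒ martingale measure with p* = (R−d)/(u−d) = 0.6226.
Payoff layer (t=4): V(4,0)=-52.7347, V(4,1)=-47.4233, V(4,2)=-38.1471, V(4,3)=-21.9463, V(4,4)=6.3480
(3,0): S=10.0215. Δ = (V_up−V_dn)/(S_up−S_dn) = (-47.4233−-52.7347)/(12.4267−7.1153) = 1.0000. V = [p*·-47.4233 + (1−p*)·-52.7347]/1.04 = -47.5266. B = V − Δ·S = -57.5481.
(3,1): S=17.5024. Δ = (V_up−V_dn)/(S_up−S_dn) = (-38.1471−-47.4233)/(21.7029−12.4267) = 1.0000. V = [p*·-38.1471 + (1−p*)·-47.4233]/1.04 = -40.0457. B = V − Δ·S = -57.5481.
(3,2): S=30.5675. Δ = (V_up−V_dn)/(S_up−S_dn) = (-21.9463−-38.1471)/(37.9037−21.7029) = 1.0000. V = [p*·-21.9463 + (1−p*)·-38.1471]/1.04 = -26.9806. B = V − Δ·S = -57.5481.
(3,3): S=53.3855. Δ = (V_up−V_dn)/(S_up−S_dn) = (6.3480−-21.9463)/(66.1980−37.9037) = 1.0000. V = [p*·6.3480 + (1−p*)·-21.9463]/1.04 = -4.1626. B = V − Δ·S = -57.5481.
(2,0): S=14.1148. Δ = (V_up−V_dn)/(S_up−S_dn) = (-40.0457−-47.5266)/(17.5024−10.0215) = 1.0000. V = [p*·-40.0457 + (1−p*)·-47.5266]/1.04 = -41.2199. B = V − Δ·S = -55.3347.
(2,1): S=24.6512. Δ = (V_up−V_dn)/(S_up−S_dn) = (-26.9806−-40.0457)/(30.5675−17.5024) = 1.0000. V = [p*·-26.9806 + (1−p*)·-40.0457]/1.04 = -30.6835. B = V − Δ·S = -55.3347.
(2,2): S=43.0528. Δ = (V_up−V_dn)/(S_up−S_dn) = (-4.1626−-26.9806)/(53.3855−30.5675) = 1.0000. V = [p*·-4.1626 + (1−p*)·-26.9806]/1.04 = -12.2819. B = V − Δ·S = -55.3347.
(1,0): S=19.8800. Δ = (V_up−V_dn)/(S_up−S_dn) = (-30.6835−-41.2199)/(24.6512−14.1148) = 1.0000. V = [p*·-30.6835 + (1−p*)·-41.2199]/1.04 = -33.3264. B = V − Δ·S = -53.2064.
(1,1): S=34.7200. Δ = (V_up−V_dn)/(S_up−S_dn) = (-12.2819−-30.6835)/(43.0528−24.6512) = 1.0000. V = [p*·-12.2819 + (1−p*)·-30.6835]/1.04 = -18.4864. B = V − Δ·S = -53.2064.
(0,0): S=28.0000. Δ = (V_up−V_dn)/(S_up−S_dn) = (-18.4864−-33.3264)/(34.7200−19.8800) = 1.0000. V = [p*·-18.4864 + (1−p*)·-33.3264]/1.04 = -23.1600. B = V − Δ·S = -51.1600.
Root portfolio cost Δ·28+B reproduces V0=-23.1600.

(0,0): Delta=1.0000 Bond=-51.1600
(1,0): Delta=1.0000 Bond=-53.2064
(1,1): Delta=1.0000 Bond=-53.2064
(2,0): Delta=1.0000 Bond=-55.3347
(2,1): Delta=1.0000 Bond=-55.3347
(2,2): Delta=1.0000 Bond=-55.3347
(3,0): Delta=1.0000 Bond=-57.5481
(3,1): Delta=1.0000 Bond=-57.5481
(3,2): Delta=1.0000 Bond=-57.5481
(3,3): Delta=1.0000 Bond=-57.5481
V0=-23.1600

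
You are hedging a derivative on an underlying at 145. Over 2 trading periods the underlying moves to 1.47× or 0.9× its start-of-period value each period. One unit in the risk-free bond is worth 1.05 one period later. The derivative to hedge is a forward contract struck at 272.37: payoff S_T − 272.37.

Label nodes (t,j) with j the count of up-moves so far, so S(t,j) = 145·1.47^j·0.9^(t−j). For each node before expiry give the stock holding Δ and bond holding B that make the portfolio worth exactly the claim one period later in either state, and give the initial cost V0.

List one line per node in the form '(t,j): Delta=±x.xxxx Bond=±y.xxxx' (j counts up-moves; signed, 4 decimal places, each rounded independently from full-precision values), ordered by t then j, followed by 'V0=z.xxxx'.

No-arbitrage ⇒ martingale measure with p* = (R−d)/(u−d) = 0.2632.
Terminal payoffs: V(2,0)=-154.9200, V(2,1)=-80.5350, V(2,2)=40.9605
(1,0): S=130.5000. Δ = (V_up−V_dn)/(S_up−S_dn) = (-80.5350−-154.9200)/(191.8350−117.4500) = 1.0000. V = [p*·-80.5350 + (1−p*)·-154.9200]/1.05 = -128.9000. B = V − Δ·S = -259.4000.
(1,1): S=213.1500. Δ = (V_up−V_dn)/(S_up−S_dn) = (40.9605−-80.5350)/(313.3305−191.8350) = 1.0000. V = [p*·40.9605 + (1−p*)·-80.5350]/1.05 = -46.2500. B = V − Δ·S = -259.4000.
(0,0): S=145.0000. Δ = (V_up−V_dn)/(S_up−S_dn) = (-46.2500−-128.9000)/(213.1500−130.5000) = 1.0000. V = [p*·-46.2500 + (1−p*)·-128.9000]/1.05 = -102.0476. B = V − Δ·S = -247.0476.
Each (Δ,B) replicates both successor values, so the strategy is self-financing and V0 is arbitrage-free.

(0,0): Delta=1.0000 Bond=-247.0476
(1,0): Delta=1.0000 Bond=-259.4000
(1,1): Delta=1.0000 Bond=-259.4000
V0=-102.0476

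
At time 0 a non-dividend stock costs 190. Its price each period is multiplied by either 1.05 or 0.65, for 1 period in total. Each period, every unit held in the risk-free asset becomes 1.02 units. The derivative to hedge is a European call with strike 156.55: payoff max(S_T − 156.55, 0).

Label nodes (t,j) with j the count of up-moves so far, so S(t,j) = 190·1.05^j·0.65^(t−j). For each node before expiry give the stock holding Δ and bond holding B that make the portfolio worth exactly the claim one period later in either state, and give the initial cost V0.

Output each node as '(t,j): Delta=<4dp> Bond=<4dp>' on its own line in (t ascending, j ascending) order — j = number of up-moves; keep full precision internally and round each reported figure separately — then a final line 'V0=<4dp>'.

(0,0): Delta=0.5651 Bond=-68.4252
V0=38.9498

Risk-neutral probability p* = (R−d)/(u−d) = (1.02−0.65)/(1.05−0.65) = 0.9250.
Terminal values V(1,·): V(1,0)=0.0000, V(1,1)=42.9500
  t=0,j=0: stock 190.0000 → up 199.5000 (V=42.9500), down 123.5000 (V=0.0000). Price 38.9498; hedge Δ=0.5651, bond B=-68.4252.
Check: Δ(0,0)·S0 + B(0,0) = 38.9498 = V0.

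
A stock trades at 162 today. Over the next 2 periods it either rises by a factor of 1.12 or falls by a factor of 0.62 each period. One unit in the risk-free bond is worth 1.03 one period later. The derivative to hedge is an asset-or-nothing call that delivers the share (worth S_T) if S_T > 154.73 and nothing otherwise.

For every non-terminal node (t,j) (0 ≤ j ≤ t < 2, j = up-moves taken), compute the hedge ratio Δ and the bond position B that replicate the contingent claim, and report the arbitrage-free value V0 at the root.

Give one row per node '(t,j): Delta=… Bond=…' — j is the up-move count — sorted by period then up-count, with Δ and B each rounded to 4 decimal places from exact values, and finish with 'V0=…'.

(0,0): Delta=1.9973 Bond=-194.7656
(1,0): Delta=0.0000 Bond=0.0000
(1,1): Delta=2.2400 Bond=-244.6445
V0=128.7966

Risk-neutral probability p* = (R−d)/(u−d) = (1.03−0.62)/(1.12−0.62) = 0.8200.
At expiry t=2: V(2,0)=0.0000, V(2,1)=0.0000, V(2,2)=203.2128
(1,0): S=100.4400. Δ = (V_up−V_dn)/(S_up−S_dn) = (0.0000−0.0000)/(112.4928−62.2728) = 0.0000. V = [p*·0.0000 + (1−p*)·0.0000]/1.03 = 0.0000. B = V − Δ·S = 0.0000.
(1,1): S=181.4400. Δ = (V_up−V_dn)/(S_up−S_dn) = (203.2128−0.0000)/(203.2128−112.4928) = 2.2400. V = [p*·203.2128 + (1−p*)·0.0000]/1.03 = 161.7811. B = V − Δ·S = -244.6445.
(0,0): S=162.0000. Δ = (V_up−V_dn)/(S_up−S_dn) = (161.7811−0.0000)/(181.4400−100.4400) = 1.9973. V = [p*·161.7811 + (1−p*)·0.0000]/1.03 = 128.7966. B = V − Δ·S = -194.7656.
Check: Δ(0,0)·S0 + B(0,0) = 128.7966 = V0.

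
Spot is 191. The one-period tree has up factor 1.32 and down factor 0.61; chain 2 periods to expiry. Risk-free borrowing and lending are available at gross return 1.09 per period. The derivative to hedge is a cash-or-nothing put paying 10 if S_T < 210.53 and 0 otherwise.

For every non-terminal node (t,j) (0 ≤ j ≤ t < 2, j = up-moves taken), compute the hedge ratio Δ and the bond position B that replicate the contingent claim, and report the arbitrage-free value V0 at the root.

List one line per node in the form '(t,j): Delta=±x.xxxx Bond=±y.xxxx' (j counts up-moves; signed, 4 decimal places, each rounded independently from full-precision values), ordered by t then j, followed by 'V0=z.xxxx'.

(0,0): Delta=-0.0457 Bond=13.3056
(1,0): Delta=0.0000 Bond=9.1743
(1,1): Delta=-0.0559 Bond=17.0565
V0=4.5699

The replicating-portfolio and risk-neutral prices coincide; use p* = (1.09−0.61)/(1.32−0.61) = 0.6761 for the latter.
Terminal payoffs: V(2,0)=10.0000, V(2,1)=10.0000, V(2,2)=0.0000
Node (1,0) S=116.5100: V=(p*·10.0000+(1−p*)·10.0000)/1.09=9.1743; Δ=(10.0000−10.0000)/(153.7932−71.0711)=0.0000; B=V−Δ·S=9.1743
Node (1,1) S=252.1200: V=(p*·0.0000+(1−p*)·10.0000)/1.09=2.9720; Δ=(0.0000−10.0000)/(332.7984−153.7932)=-0.0559; B=V−Δ·S=17.0565
Node (0,0) S=191.0000: V=(p*·2.9720+(1−p*)·9.1743)/1.09=4.5699; Δ=(2.9720−9.1743)/(252.1200−116.5100)=-0.0457; B=V−Δ·S=13.3056
Check: Δ(0,0)·S0 + B(0,0) = 4.5699 = V0.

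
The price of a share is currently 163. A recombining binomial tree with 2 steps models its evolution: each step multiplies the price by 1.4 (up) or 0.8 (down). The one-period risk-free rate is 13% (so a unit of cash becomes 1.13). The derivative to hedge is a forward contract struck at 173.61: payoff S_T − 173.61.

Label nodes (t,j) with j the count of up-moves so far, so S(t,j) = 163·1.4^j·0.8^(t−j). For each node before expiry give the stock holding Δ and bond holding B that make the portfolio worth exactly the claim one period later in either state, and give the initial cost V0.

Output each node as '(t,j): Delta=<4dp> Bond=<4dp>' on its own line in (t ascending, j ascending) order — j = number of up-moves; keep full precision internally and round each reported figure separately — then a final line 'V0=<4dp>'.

(0,0): Delta=1.0000 Bond=-135.9621
(1,0): Delta=1.0000 Bond=-153.6372
(1,1): Delta=1.0000 Bond=-153.6372
V0=27.0379

Risk-neutral probability p* = (R−d)/(u−d) = (1.13−0.8)/(1.4−0.8) = 0.5500.
Terminal payoffs: V(2,0)=-69.2900, V(2,1)=8.9500, V(2,2)=145.8700
Node (1,0) S=130.4000: V=(p*·8.9500+(1−p*)·-69.2900)/1.13=-23.2372; Δ=(8.9500−-69.2900)/(182.5600−104.3200)=1.0000; B=V−Δ·S=-153.6372
Node (1,1) S=228.2000: V=(p*·145.8700+(1−p*)·8.9500)/1.13=74.5628; Δ=(145.8700−8.9500)/(319.4800−182.5600)=1.0000; B=V−Δ·S=-153.6372
Node (0,0) S=163.0000: V=(p*·74.5628+(1−p*)·-23.2372)/1.13=27.0379; Δ=(74.5628−-23.2372)/(228.2000−130.4000)=1.0000; B=V−Δ·S=-135.9621
Check: Δ(0,0)·S0 + B(0,0) = 27.0379 = V0.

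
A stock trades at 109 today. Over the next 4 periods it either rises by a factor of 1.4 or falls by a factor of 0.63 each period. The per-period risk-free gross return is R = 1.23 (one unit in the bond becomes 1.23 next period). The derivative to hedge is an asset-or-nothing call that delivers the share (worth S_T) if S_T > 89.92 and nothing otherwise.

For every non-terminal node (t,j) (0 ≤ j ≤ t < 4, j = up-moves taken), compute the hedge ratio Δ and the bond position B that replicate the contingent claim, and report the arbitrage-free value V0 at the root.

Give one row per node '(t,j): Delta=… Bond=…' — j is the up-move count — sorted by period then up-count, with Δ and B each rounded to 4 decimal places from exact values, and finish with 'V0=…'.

(0,0): Delta=1.1829 Bond=-27.0883
(1,0): Delta=1.4302 Bond=-50.3045
(1,1): Delta=1.1513 Bond=-28.5059
(2,0): Delta=0.0000 Bond=0.0000
(2,1): Delta=1.6126 Bond=-79.4056
(2,2): Delta=1.0925 Bond=-22.4983
(3,0): Delta=0.0000 Bond=0.0000
(3,1): Delta=0.0000 Bond=0.0000
(3,2): Delta=1.8182 Bond=-125.3418
(3,3): Delta=1.0000 Bond=0.0000
V0=101.8444

The replicating-portfolio and risk-neutral prices coincide; use p* = (1.23−0.63)/(1.4−0.63) = 0.7792 for the latter.
Payoff layer (t=4): V(4,0)=0.0000, V(4,1)=0.0000, V(4,2)=0.0000, V(4,3)=188.4305, V(4,4)=418.7344
  t=3,j=0: stock 27.2551 → up 38.1572 (V=0.0000), down 17.1707 (V=0.0000). Price 0.0000; hedge Δ=0.0000, bond B=0.0000.
  t=3,j=1: stock 60.5669 → up 84.7937 (V=0.0000), down 38.1572 (V=0.0000). Price 0.0000; hedge Δ=0.0000, bond B=0.0000.
  t=3,j=2: stock 134.5932 → up 188.4305 (V=188.4305), down 84.7937 (V=0.0000). Price 119.3731; hedge Δ=1.8182, bond B=-125.3418.
  t=3,j=3: stock 299.0960 → up 418.7344 (V=418.7344), down 188.4305 (V=188.4305). Price 299.0960; hedge Δ=1.0000, bond B=0.0000.
  t=2,j=0: stock 43.2621 → up 60.5669 (V=0.0000), down 27.2551 (V=0.0000). Price 0.0000; hedge Δ=0.0000, bond B=0.0000.
  t=2,j=1: stock 96.1380 → up 134.5932 (V=119.3731), down 60.5669 (V=0.0000). Price 75.6244; hedge Δ=1.6126, bond B=-79.4056.
  t=2,j=2: stock 213.6400 → up 299.0960 (V=299.0960), down 134.5932 (V=119.3731). Price 210.9081; hedge Δ=1.0925, bond B=-22.4983.
  t=1,j=0: stock 68.6700 → up 96.1380 (V=75.6244), down 43.2621 (V=0.0000). Price 47.9090; hedge Δ=1.4302, bond B=-50.3045.
  t=1,j=1: stock 152.6000 → up 213.6400 (V=210.9081), down 96.1380 (V=75.6244). Price 147.1872; hedge Δ=1.1513, bond B=-28.5059.
  t=0,j=0: stock 109.0000 → up 152.6000 (V=147.1872), down 68.6700 (V=47.9090). Price 101.8444; hedge Δ=1.1829, bond B=-27.0883.
Check: Δ(0,0)·S0 + B(0,0) = 101.8444 = V0.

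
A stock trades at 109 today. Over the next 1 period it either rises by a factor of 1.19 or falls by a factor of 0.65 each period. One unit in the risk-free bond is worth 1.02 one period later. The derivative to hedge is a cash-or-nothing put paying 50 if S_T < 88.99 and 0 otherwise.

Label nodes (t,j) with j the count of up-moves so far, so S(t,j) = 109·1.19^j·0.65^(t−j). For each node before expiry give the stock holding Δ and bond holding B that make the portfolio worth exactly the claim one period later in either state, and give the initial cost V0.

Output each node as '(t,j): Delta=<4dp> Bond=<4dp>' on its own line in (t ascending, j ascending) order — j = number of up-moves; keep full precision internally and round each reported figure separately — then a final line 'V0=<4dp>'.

Since d<R<u, set p* = (R−d)/(u−d) = 0.6852; price each node as the discounted p*-expectation of its children.
At expiry t=1: V(1,0)=50.0000, V(1,1)=0.0000
(0,0): S=109.0000. Δ = (V_up−V_dn)/(S_up−S_dn) = (0.0000−50.0000)/(129.7100−70.8500) = -0.8495. V = [p*·0.0000 + (1−p*)·50.0000]/1.02 = 15.4321. B = V − Δ·S = 108.0247.
Each (Δ,B) replicates both successor values, so the strategy is self-financing and V0 is arbitrage-free.

(0,0): Delta=-0.8495 Bond=108.0247
V0=15.4321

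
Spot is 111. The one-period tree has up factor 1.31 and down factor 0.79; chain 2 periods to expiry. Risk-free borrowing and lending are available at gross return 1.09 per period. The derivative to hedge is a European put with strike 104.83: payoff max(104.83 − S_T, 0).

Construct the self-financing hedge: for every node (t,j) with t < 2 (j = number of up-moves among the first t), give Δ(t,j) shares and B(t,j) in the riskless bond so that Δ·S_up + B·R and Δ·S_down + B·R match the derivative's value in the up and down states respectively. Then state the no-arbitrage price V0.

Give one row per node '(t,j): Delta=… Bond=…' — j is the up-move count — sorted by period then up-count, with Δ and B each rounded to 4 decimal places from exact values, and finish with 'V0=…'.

(0,0): Delta=-0.2391 Bond=31.8958
(1,0): Delta=-0.7797 Bond=82.1752
(1,1): Delta=0.0000 Bond=0.0000
V0=5.3565

Risk-neutral probability p* = (R−d)/(u−d) = (1.09−0.79)/(1.31−0.79) = 0.5769.
At expiry t=2: V(2,0)=35.5549, V(2,1)=0.0000, V(2,2)=0.0000
Node (1,0) S=87.6900: V=(p*·0.0000+(1−p*)·35.5549)/1.09=13.8004; Δ=(0.0000−35.5549)/(114.8739−69.2751)=-0.7797; B=V−Δ·S=82.1752
Node (1,1) S=145.4100: V=(p*·0.0000+(1−p*)·0.0000)/1.09=0.0000; Δ=(0.0000−0.0000)/(190.4871−114.8739)=0.0000; B=V−Δ·S=0.0000
Node (0,0) S=111.0000: V=(p*·0.0000+(1−p*)·13.8004)/1.09=5.3565; Δ=(0.0000−13.8004)/(145.4100−87.6900)=-0.2391; B=V−Δ·S=31.8958
Check: Δ(0,0)·S0 + B(0,0) = 5.3565 = V0.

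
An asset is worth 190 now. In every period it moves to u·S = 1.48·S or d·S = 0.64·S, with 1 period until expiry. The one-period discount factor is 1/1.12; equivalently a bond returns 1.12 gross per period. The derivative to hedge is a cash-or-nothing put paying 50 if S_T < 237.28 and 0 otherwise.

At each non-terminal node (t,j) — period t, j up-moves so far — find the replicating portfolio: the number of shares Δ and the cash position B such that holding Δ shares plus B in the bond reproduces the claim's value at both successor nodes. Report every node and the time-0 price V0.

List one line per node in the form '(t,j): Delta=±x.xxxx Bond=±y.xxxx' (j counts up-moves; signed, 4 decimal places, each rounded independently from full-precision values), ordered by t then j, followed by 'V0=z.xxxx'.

Under the risk-neutral measure, an up-move has probability p* = (R−d)/(u−d) = 0.5714 and values discount at R = 1.12.
At expiry t=1: V(1,0)=50.0000, V(1,1)=0.0000
Node (0,0) S=190.0000: V=(p*·0.0000+(1−p*)·50.0000)/1.12=19.1327; Δ=(0.0000−50.0000)/(281.2000−121.6000)=-0.3133; B=V−Δ·S=78.6565
Check: Δ(0,0)·S0 + B(0,0) = 19.1327 = V0.

(0,0): Delta=-0.3133 Bond=78.6565
V0=19.1327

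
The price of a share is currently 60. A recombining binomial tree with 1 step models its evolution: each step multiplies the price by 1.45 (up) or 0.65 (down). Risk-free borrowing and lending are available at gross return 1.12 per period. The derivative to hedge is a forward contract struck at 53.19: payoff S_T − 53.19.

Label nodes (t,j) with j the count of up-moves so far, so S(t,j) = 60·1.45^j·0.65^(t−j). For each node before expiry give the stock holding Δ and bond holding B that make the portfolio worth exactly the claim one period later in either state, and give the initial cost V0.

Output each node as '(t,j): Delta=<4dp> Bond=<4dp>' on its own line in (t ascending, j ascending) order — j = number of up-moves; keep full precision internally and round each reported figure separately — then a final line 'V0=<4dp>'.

Risk-neutral probability p* = (R−d)/(u−d) = (1.12−0.65)/(1.45−0.65) = 0.5875.
Terminal values V(1,·): V(1,0)=-14.1900, V(1,1)=33.8100
Node (0,0) S=60.0000: V=(p*·33.8100+(1−p*)·-14.1900)/1.12=12.5089; Δ=(33.8100−-14.1900)/(87.0000−39.0000)=1.0000; B=V−Δ·S=-47.4911
Root portfolio cost Δ·60+B reproduces V0=12.5089.

(0,0): Delta=1.0000 Bond=-47.4911
V0=12.5089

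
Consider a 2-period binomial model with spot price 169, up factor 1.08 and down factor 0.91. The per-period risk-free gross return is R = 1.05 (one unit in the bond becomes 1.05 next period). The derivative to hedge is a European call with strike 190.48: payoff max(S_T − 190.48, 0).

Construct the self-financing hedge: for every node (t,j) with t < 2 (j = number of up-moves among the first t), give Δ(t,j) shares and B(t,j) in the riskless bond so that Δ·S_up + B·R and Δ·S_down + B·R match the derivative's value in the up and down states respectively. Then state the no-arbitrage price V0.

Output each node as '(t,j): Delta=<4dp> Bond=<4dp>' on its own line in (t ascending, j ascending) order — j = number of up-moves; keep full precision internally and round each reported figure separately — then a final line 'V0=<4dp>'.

Risk-neutral probability p* = (R−d)/(u−d) = (1.05−0.91)/(1.08−0.91) = 0.8235.
Terminal payoffs: V(2,0)=0.0000, V(2,1)=0.0000, V(2,2)=6.6416
  t=1,j=0: stock 153.7900 → up 166.0932 (V=0.0000), down 139.9489 (V=0.0000). Price 0.0000; hedge Δ=0.0000, bond B=0.0000.
  t=1,j=1: stock 182.5200 → up 197.1216 (V=6.6416), down 166.0932 (V=0.0000). Price 5.2091; hedge Δ=0.2140, bond B=-33.8591.
  t=0,j=0: stock 169.0000 → up 182.5200 (V=5.2091), down 153.7900 (V=0.0000). Price 4.0856; hedge Δ=0.1813, bond B=-26.5562.
Self-financing check: at every node Δ·S+B equals the discounted successor values.

(0,0): Delta=0.1813 Bond=-26.5562
(1,0): Delta=0.0000 Bond=0.0000
(1,1): Delta=0.2140 Bond=-33.8591
V0=4.0856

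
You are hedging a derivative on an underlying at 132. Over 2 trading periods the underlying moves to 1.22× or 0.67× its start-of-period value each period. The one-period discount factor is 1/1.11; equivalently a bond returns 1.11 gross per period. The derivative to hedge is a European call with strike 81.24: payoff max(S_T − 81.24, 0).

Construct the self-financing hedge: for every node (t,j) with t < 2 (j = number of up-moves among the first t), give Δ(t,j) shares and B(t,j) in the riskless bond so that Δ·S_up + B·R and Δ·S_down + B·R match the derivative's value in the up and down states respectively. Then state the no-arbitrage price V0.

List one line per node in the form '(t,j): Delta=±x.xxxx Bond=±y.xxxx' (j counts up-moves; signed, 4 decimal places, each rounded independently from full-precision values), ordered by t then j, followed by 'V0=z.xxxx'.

(0,0): Delta=0.9454 Bond=-58.0201
(1,0): Delta=0.5480 Bond=-29.2548
(1,1): Delta=1.0000 Bond=-73.1892
V0=66.7775

The replicating-portfolio and risk-neutral prices coincide; use p* = (1.11−0.67)/(1.22−0.67) = 0.8000 for the latter.
Terminal payoffs: V(2,0)=0.0000, V(2,1)=26.6568, V(2,2)=115.2288
(1,0): S=88.4400. Δ = (V_up−V_dn)/(S_up−S_dn) = (26.6568−0.0000)/(107.8968−59.2548) = 0.5480. V = [p*·26.6568 + (1−p*)·0.0000]/1.11 = 19.2121. B = V − Δ·S = -29.2548.
(1,1): S=161.0400. Δ = (V_up−V_dn)/(S_up−S_dn) = (115.2288−26.6568)/(196.4688−107.8968) = 1.0000. V = [p*·115.2288 + (1−p*)·26.6568]/1.11 = 87.8508. B = V − Δ·S = -73.1892.
(0,0): S=132.0000. Δ = (V_up−V_dn)/(S_up−S_dn) = (87.8508−19.2121)/(161.0400−88.4400) = 0.9454. V = [p*·87.8508 + (1−p*)·19.2121]/1.11 = 66.7775. B = V − Δ·S = -58.0201.
Each (Δ,B) replicates both successor values, so the strategy is self-financing and V0 is arbitrage-free.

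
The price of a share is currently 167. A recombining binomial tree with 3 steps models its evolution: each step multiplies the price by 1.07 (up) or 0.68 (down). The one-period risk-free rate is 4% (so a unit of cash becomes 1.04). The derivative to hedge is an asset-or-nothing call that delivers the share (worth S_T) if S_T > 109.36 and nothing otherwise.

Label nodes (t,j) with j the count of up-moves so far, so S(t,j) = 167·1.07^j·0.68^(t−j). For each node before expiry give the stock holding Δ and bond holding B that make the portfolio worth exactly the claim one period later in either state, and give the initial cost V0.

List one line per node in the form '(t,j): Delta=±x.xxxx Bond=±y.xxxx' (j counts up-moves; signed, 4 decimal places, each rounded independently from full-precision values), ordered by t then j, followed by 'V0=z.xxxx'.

Since d<R<u, set p* = (R−d)/(u−d) = 0.9231; price each node as the discounted p*-expectation of its children.
At expiry t=3: V(3,0)=0.0000, V(3,1)=0.0000, V(3,2)=130.0148, V(3,3)=204.5822
  t=2,j=0: stock 77.2208 → up 82.6263 (V=0.0000), down 52.5101 (V=0.0000). Price 0.0000; hedge Δ=0.0000, bond B=0.0000.
  t=2,j=1: stock 121.5092 → up 130.0148 (V=130.0148), down 82.6263 (V=0.0000). Price 115.3978; hedge Δ=2.7436, bond B=-217.9736.
  t=2,j=2: stock 191.1983 → up 204.5822 (V=204.5822), down 130.0148 (V=130.0148). Price 191.1983; hedge Δ=1.0000, bond B=0.0000.
  t=1,j=0: stock 113.5600 → up 121.5092 (V=115.3978), down 77.2208 (V=0.0000). Price 102.4241; hedge Δ=2.6056, bond B=-193.4677.
  t=1,j=1: stock 178.6900 → up 191.1983 (V=191.1983), down 121.5092 (V=115.3978). Price 178.2380; hedge Δ=1.0877, bond B=-16.1223.
  t=0,j=0: stock 167.0000 → up 178.6900 (V=178.2380), down 113.5600 (V=102.4241). Price 165.7751; hedge Δ=1.1640, bond B=-28.6195.
Root portfolio cost Δ·167+B reproduces V0=165.7751.

(0,0): Delta=1.1640 Bond=-28.6195
(1,0): Delta=2.6056 Bond=-193.4677
(1,1): Delta=1.0877 Bond=-16.1223
(2,0): Delta=0.0000 Bond=0.0000
(2,1): Delta=2.7436 Bond=-217.9736
(2,2): Delta=1.0000 Bond=0.0000
V0=165.7751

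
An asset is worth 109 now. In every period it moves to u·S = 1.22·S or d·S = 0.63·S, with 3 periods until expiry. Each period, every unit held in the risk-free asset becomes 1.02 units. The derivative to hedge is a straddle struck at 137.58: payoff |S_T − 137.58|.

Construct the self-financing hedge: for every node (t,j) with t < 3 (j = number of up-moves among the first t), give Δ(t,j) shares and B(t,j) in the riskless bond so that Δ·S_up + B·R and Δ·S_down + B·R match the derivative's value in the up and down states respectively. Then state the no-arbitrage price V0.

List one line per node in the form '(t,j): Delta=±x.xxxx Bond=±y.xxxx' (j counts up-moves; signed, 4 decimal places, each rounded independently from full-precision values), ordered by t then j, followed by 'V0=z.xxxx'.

(0,0): Delta=-0.2118 Bond=76.5805
(1,0): Delta=-1.0000 Bond=132.2376
(1,1): Delta=-0.0031 Bond=50.3554
(2,0): Delta=-1.0000 Bond=134.8824
(2,1): Delta=-1.0000 Bond=134.8824
(2,2): Delta=0.2609 Bond=8.5318
V0=53.4940

Since d<R<u, set p* = (R−d)/(u−d) = 0.6610; price each node as the discounted p*-expectation of its children.
Payoff layer (t=3): V(3,0)=110.3249, V(3,1)=84.8002, V(3,2)=35.3716, V(3,3)=60.3474
(2,0): S=43.2621. Δ = (V_up−V_dn)/(S_up−S_dn) = (84.8002−110.3249)/(52.7798−27.2551) = -1.0000. V = [p*·84.8002 + (1−p*)·110.3249]/1.02 = 91.6203. B = V − Δ·S = 134.8824.
(2,1): S=83.7774. Δ = (V_up−V_dn)/(S_up−S_dn) = (35.3716−84.8002)/(102.2084−52.7798) = -1.0000. V = [p*·35.3716 + (1−p*)·84.8002]/1.02 = 51.1050. B = V − Δ·S = 134.8824.
(2,2): S=162.2356. Δ = (V_up−V_dn)/(S_up−S_dn) = (60.3474−35.3716)/(197.9274−102.2084) = 0.2609. V = [p*·60.3474 + (1−p*)·35.3716]/1.02 = 50.8638. B = V − Δ·S = 8.5318.
(1,0): S=68.6700. Δ = (V_up−V_dn)/(S_up−S_dn) = (51.1050−91.6203)/(83.7774−43.2621) = -1.0000. V = [p*·51.1050 + (1−p*)·91.6203]/1.02 = 63.5676. B = V − Δ·S = 132.2376.
(1,1): S=132.9800. Δ = (V_up−V_dn)/(S_up−S_dn) = (50.8638−51.1050)/(162.2356−83.7774) = -0.0031. V = [p*·50.8638 + (1−p*)·51.1050]/1.02 = 49.9466. B = V − Δ·S = 50.3554.
(0,0): S=109.0000. Δ = (V_up−V_dn)/(S_up−S_dn) = (49.9466−63.5676)/(132.9800−68.6700) = -0.2118. V = [p*·49.9466 + (1−p*)·63.5676]/1.02 = 53.4940. B = V − Δ·S = 76.5805.
Each (Δ,B) replicates both successor values, so the strategy is self-financing and V0 is arbitrage-free.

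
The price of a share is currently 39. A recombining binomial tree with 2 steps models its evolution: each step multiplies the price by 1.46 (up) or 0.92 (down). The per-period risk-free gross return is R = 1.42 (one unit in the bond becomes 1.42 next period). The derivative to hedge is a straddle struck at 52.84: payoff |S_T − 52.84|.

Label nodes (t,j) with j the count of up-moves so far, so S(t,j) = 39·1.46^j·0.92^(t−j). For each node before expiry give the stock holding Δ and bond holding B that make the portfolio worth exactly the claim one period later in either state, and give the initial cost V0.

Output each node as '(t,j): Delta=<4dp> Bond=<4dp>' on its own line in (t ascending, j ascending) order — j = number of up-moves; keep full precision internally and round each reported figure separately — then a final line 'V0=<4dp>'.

(0,0): Delta=0.8758 Bond=-21.1926
(1,0): Delta=-1.0000 Bond=37.2113
(1,1): Delta=0.9704 Bond=-35.4779
V0=12.9647

Risk-neutral probability p* = (R−d)/(u−d) = (1.42−0.92)/(1.46−0.92) = 0.9259.
Terminal values V(2,·): V(2,0)=19.8304, V(2,1)=0.4552, V(2,2)=30.2924
Node (1,0) S=35.8800: V=(p*·0.4552+(1−p*)·19.8304)/1.42=1.3313; Δ=(0.4552−19.8304)/(52.3848−33.0096)=-1.0000; B=V−Δ·S=37.2113
Node (1,1) S=56.9400: V=(p*·30.2924+(1−p*)·0.4552)/1.42=19.7762; Δ=(30.2924−0.4552)/(83.1324−52.3848)=0.9704; B=V−Δ·S=-35.4779
Node (0,0) S=39.0000: V=(p*·19.7762+(1−p*)·1.3313)/1.42=12.9647; Δ=(19.7762−1.3313)/(56.9400−35.8800)=0.8758; B=V−Δ·S=-21.1926
Each (Δ,B) replicates both successor values, so the strategy is self-financing and V0 is arbitrage-free.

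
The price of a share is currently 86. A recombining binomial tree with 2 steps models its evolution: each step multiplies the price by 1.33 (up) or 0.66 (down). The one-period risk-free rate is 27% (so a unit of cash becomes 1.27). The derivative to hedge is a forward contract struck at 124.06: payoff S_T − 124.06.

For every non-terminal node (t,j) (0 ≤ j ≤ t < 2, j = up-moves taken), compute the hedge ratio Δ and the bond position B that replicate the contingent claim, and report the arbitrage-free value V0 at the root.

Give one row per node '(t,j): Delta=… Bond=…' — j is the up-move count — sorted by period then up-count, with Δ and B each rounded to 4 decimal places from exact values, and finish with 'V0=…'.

Under the risk-neutral measure, an up-move has probability p* = (R−d)/(u−d) = 0.9104 and values discount at R = 1.27.
Payoff layer (t=2): V(2,0)=-86.5984, V(2,1)=-48.5692, V(2,2)=28.0654
Node (1,0) S=56.7600: V=(p*·-48.5692+(1−p*)·-86.5984)/1.27=-40.9250; Δ=(-48.5692−-86.5984)/(75.4908−37.4616)=1.0000; B=V−Δ·S=-97.6850
Node (1,1) S=114.3800: V=(p*·28.0654+(1−p*)·-48.5692)/1.27=16.6950; Δ=(28.0654−-48.5692)/(152.1254−75.4908)=1.0000; B=V−Δ·S=-97.6850
Node (0,0) S=86.0000: V=(p*·16.6950+(1−p*)·-40.9250)/1.27=9.0826; Δ=(16.6950−-40.9250)/(114.3800−56.7600)=1.0000; B=V−Δ·S=-76.9174
Root portfolio cost Δ·86+B reproduces V0=9.0826.

(0,0): Delta=1.0000 Bond=-76.9174
(1,0): Delta=1.0000 Bond=-97.6850
(1,1): Delta=1.0000 Bond=-97.6850
V0=9.0826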